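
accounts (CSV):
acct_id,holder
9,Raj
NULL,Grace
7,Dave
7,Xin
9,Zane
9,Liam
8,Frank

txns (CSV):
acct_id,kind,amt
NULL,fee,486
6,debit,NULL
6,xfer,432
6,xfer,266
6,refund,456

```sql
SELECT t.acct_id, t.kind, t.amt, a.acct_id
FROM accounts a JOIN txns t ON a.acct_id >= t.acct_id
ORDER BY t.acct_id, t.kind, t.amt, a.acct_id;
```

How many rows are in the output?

24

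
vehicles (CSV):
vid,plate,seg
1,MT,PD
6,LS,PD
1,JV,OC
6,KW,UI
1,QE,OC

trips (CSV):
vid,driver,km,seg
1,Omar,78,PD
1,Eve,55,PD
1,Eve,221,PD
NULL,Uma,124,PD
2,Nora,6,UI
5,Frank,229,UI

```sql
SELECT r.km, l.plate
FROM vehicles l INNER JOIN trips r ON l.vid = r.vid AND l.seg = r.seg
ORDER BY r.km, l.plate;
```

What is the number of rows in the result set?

3

INNER JOIN keeps only pairs where the ON condition holds.
Matching on l.vid = r.vid AND l.seg = r.seg. A NULL in a compared column never satisfies the condition.
- l row (vid=1, seg=PD): matches 3 r row(s) → 3 output row(s).
- l row (vid=6, seg=PD): no match → dropped.
- l row (vid=1, seg=OC): no match → dropped.
- l row (vid=6, seg=UI): no match → dropped.
- l row (vid=1, seg=OC): no match → dropped.
Total: 3 rows.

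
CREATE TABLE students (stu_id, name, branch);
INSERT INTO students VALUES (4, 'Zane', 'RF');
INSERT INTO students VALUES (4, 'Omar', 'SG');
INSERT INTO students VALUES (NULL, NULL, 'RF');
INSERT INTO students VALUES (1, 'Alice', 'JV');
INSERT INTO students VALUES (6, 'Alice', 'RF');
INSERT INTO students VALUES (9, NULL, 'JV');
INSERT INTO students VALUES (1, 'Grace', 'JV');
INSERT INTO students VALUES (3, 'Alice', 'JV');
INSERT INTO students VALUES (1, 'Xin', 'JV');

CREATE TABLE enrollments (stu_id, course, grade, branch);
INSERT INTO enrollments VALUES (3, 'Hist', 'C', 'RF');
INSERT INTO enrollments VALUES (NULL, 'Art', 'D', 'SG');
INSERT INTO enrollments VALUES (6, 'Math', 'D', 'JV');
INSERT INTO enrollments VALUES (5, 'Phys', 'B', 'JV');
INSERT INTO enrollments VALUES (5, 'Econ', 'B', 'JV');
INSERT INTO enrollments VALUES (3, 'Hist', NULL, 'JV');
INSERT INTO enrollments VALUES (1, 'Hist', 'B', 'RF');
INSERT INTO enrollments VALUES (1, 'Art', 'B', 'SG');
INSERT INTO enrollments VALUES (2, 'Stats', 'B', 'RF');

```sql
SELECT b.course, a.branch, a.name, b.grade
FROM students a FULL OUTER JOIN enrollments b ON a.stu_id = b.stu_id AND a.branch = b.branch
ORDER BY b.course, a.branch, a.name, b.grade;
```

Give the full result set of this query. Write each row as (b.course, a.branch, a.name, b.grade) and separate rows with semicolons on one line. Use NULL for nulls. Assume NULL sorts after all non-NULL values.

(Art, NULL, NULL, B); (Art, NULL, NULL, D); (Econ, NULL, NULL, B); (Hist, JV, Alice, NULL); (Hist, NULL, NULL, B); (Hist, NULL, NULL, C); (Math, NULL, NULL, D); (Phys, NULL, NULL, B); (Stats, NULL, NULL, B); (NULL, JV, Alice, NULL); (NULL, JV, Grace, NULL); (NULL, JV, Xin, NULL); (NULL, JV, NULL, NULL); (NULL, RF, Alice, NULL); (NULL, RF, Zane, NULL); (NULL, RF, NULL, NULL); (NULL, SG, Omar, NULL)

FULL OUTER JOIN keeps every row from both sides; unmatched rows get NULL for the other side's columns.
Matching on a.stu_id = b.stu_id AND a.branch = b.branch. A NULL in a compared column never satisfies the condition.
- a (stu_id=4, branch=RF) has no partner → padded with NULL.
- a (stu_id=4, branch=SG) has no partner → padded with NULL.
- a (stu_id=NULL, branch=RF) has no partner → padded with NULL.
- a (stu_id=1, branch=JV) has no partner → padded with NULL.
- a (stu_id=6, branch=RF) has no partner → padded with NULL.
- a (stu_id=9, branch=JV) has no partner → padded with NULL.
- a (stu_id=1, branch=JV) has no partner → padded with NULL.
- a (stu_id=3, branch=JV) pairs with 1 row(s) of b.
- a (stu_id=1, branch=JV) has no partner → padded with NULL.
- plus 8 unmatched b row(s), each kept with NULL a columns.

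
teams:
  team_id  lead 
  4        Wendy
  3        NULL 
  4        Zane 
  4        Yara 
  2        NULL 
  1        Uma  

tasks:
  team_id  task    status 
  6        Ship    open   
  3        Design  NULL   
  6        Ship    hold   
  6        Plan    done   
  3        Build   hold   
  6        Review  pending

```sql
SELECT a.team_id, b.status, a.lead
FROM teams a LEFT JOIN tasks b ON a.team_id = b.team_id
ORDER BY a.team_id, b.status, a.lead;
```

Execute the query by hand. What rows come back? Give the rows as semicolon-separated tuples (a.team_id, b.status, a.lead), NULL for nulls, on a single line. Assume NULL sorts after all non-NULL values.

LEFT JOIN keeps every row from `teams`; unmatched rows get NULL for `tasks`'s columns.
Matching on a.team_id = b.team_id.
Matched pairs: 2; unmatched a rows kept: 5.

(1, NULL, Uma); (2, NULL, NULL); (3, hold, NULL); (3, NULL, NULL); (4, NULL, Wendy); (4, NULL, Yara); (4, NULL, Zane)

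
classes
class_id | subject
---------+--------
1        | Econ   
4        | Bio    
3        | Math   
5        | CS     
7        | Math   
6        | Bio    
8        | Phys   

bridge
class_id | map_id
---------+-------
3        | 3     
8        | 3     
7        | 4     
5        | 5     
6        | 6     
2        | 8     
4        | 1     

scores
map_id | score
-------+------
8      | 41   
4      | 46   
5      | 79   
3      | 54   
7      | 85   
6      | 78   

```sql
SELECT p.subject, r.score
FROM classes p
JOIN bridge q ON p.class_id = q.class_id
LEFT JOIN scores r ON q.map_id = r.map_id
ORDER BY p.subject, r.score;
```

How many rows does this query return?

6

Joins associate left-to-right: classes INNER JOIN bridge on class_id gives 6 intermediate row(s).
Then LEFT JOIN `scores r` on map_id: each of those 6 rows is kept; rows whose q.map_id has no match in r get NULL for r's columns.
Result: 6 row(s).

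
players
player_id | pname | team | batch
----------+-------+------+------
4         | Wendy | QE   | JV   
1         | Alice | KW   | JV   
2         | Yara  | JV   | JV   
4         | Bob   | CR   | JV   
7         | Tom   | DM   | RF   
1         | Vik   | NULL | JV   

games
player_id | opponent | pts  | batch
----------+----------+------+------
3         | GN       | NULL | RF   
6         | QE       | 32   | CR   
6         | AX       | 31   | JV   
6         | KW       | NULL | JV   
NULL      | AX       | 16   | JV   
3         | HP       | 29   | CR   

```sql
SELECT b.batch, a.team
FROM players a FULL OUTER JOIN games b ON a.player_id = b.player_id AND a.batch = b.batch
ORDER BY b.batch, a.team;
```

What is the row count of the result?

FULL OUTER JOIN keeps every row from both sides; unmatched rows get NULL for the other side's columns.
Matching on a.player_id = b.player_id AND a.batch = b.batch. A NULL in a compared column never satisfies the condition.
- player_id=4, batch=JV: no b row matches, row kept with b columns NULL.
- player_id=1, batch=JV: no b row matches, row kept with b columns NULL.
- player_id=2, batch=JV: no b row matches, row kept with b columns NULL.
- player_id=4, batch=JV: no b row matches, row kept with b columns NULL.
- player_id=7, batch=RF: no b row matches, row kept with b columns NULL.
- player_id=1, batch=JV: no b row matches, row kept with b columns NULL.
- plus 6 unmatched b row(s), each kept with NULL a columns.
Total: 0 matched + 12 padded = 12 rows.

12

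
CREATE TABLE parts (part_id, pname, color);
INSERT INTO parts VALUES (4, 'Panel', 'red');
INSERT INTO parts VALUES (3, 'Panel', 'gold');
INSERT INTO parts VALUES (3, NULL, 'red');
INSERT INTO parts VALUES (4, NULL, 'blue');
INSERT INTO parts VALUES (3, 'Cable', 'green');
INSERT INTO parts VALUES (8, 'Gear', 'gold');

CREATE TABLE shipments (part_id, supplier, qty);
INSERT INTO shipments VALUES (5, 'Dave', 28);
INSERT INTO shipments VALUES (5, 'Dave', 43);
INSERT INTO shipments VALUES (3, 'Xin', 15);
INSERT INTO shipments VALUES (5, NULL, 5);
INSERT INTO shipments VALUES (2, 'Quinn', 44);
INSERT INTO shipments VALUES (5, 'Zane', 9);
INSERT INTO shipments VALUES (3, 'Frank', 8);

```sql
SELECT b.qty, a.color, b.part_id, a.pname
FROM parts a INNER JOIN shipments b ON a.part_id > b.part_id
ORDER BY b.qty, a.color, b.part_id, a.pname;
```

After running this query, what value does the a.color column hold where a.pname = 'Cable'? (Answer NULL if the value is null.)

green

INNER JOIN keeps only pairs where the ON condition holds.
Matching on a.part_id > b.part_id.
- a row (part_id=4): matches 3 b row(s) → 3 output row(s).
- a row (part_id=3): matches 1 b row(s) → 1 output row(s).
- a row (part_id=3): matches 1 b row(s) → 1 output row(s).
- a row (part_id=4): matches 3 b row(s) → 3 output row(s).
- a row (part_id=3): matches 1 b row(s) → 1 output row(s).
- a row (part_id=8): matches 7 b row(s) → 7 output row(s).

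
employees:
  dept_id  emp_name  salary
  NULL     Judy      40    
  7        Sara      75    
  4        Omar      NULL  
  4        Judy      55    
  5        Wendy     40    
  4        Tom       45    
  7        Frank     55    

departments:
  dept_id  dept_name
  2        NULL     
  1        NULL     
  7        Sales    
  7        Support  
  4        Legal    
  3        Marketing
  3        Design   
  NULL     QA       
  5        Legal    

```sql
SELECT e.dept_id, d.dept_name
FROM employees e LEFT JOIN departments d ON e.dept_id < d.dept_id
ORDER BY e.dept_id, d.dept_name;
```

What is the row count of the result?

LEFT JOIN keeps every row from `employees`; unmatched rows get NULL for `departments`'s columns.
Matching on e.dept_id < d.dept_id. A NULL in a compared column never satisfies the condition.
- e[0] dept_id=NULL → no match; kept with NULLs on the d side.
- e[1] dept_id=7 → no match; kept with NULLs on the d side.
- e[2] dept_id=4 → 3 match(es) in d → 3 row(s).
- e[3] dept_id=4 → 3 match(es) in d → 3 row(s).
- e[4] dept_id=5 → 2 match(es) in d → 2 row(s).
- e[5] dept_id=4 → 3 match(es) in d → 3 row(s).
- e[6] dept_id=7 → no match; kept with NULLs on the d side.
Total: 11 matched + 3 padded = 14 rows.

14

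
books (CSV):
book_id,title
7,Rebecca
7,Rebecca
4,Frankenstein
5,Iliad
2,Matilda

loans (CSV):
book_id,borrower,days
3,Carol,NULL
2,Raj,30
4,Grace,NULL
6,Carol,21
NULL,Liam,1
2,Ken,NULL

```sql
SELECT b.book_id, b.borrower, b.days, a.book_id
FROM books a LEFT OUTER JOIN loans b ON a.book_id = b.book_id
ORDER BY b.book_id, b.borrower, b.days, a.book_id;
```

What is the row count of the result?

6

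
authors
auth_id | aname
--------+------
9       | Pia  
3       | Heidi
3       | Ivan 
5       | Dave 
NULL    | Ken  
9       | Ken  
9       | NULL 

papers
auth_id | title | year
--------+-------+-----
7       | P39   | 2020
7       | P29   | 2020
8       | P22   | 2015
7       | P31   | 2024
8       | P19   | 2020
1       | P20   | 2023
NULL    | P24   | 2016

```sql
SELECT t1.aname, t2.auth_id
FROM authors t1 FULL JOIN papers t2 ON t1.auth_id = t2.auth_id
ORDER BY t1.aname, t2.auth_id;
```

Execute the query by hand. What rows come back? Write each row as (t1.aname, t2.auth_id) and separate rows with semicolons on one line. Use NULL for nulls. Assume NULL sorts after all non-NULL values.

FULL OUTER JOIN keeps every row from both sides; unmatched rows get NULL for the other side's columns.
Matching on t1.auth_id = t2.auth_id. A NULL in a compared column never satisfies the condition.
Matched pairs: 0; unmatched t1 rows kept: 7; unmatched t2 rows kept: 7.

(Dave, NULL); (Heidi, NULL); (Ivan, NULL); (Ken, NULL); (Ken, NULL); (Pia, NULL); (NULL, 1); (NULL, 7); (NULL, 7); (NULL, 7); (NULL, 8); (NULL, 8); (NULL, NULL); (NULL, NULL)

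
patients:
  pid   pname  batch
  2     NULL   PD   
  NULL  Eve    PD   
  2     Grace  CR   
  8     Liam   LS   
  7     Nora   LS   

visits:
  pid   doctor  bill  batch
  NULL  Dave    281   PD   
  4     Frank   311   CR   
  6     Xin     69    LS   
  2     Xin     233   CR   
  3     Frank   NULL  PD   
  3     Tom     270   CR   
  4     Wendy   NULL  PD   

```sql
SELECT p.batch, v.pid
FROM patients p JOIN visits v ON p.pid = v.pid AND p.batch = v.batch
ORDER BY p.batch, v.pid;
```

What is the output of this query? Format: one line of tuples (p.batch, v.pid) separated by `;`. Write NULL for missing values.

(CR, 2)

INNER JOIN keeps only pairs where the ON condition holds.
Matching on p.pid = v.pid AND p.batch = v.batch. A NULL in a compared column never satisfies the condition.
Matched pairs: 1.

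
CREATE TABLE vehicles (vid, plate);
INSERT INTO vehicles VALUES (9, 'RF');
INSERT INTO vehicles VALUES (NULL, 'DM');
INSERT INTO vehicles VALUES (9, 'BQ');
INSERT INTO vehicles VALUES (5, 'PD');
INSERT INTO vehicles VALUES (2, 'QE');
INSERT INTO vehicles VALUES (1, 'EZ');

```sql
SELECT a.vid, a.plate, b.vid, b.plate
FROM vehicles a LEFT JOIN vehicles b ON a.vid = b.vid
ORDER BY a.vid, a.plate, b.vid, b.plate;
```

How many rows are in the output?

8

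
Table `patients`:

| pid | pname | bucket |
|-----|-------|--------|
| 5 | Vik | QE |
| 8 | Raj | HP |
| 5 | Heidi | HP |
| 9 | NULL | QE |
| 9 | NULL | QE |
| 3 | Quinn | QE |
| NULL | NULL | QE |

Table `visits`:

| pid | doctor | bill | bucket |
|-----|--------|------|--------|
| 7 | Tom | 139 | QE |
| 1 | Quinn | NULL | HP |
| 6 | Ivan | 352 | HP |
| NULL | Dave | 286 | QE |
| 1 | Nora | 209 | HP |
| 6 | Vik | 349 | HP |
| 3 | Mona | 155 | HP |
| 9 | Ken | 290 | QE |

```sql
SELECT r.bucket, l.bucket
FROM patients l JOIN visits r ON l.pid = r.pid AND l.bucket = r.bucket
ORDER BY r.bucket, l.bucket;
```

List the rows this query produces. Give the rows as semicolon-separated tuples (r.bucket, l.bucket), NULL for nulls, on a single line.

(QE, QE); (QE, QE)

INNER JOIN keeps only pairs where the ON condition holds.
Matching on l.pid = r.pid AND l.bucket = r.bucket. A NULL in a compared column never satisfies the condition.
Matched pairs: 2.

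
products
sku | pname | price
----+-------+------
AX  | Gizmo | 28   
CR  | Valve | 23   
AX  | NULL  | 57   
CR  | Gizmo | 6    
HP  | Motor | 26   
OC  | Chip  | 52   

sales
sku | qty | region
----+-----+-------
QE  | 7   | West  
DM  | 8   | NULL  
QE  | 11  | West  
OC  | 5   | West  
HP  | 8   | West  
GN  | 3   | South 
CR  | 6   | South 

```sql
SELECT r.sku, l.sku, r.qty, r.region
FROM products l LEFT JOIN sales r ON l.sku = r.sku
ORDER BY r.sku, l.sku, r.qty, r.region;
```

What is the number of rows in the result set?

6

LEFT JOIN keeps every row from `products`; unmatched rows get NULL for `sales`'s columns.
Matching on l.sku = r.sku.
Matched pairs: 4; unmatched l rows kept: 2.
Total: 4 matched + 2 padded = 6 rows.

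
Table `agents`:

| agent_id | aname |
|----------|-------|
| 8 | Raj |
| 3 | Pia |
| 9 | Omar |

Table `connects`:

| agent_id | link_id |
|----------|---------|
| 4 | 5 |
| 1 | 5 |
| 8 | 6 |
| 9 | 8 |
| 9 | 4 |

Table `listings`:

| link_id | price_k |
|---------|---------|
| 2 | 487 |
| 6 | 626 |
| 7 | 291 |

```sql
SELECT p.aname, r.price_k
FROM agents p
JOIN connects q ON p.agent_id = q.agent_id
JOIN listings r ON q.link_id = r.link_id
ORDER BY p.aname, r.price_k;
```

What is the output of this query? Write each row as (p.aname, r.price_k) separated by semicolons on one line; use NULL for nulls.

(Raj, 626)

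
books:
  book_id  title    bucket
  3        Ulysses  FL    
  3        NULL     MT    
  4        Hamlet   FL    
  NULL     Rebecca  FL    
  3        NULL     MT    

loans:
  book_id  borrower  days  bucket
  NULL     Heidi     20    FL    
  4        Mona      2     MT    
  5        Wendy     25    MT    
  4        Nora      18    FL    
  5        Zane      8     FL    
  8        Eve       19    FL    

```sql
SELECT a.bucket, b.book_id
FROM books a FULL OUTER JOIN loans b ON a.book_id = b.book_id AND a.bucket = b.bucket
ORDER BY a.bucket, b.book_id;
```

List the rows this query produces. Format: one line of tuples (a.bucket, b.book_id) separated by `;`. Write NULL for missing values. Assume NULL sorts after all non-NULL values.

(FL, 4); (FL, NULL); (FL, NULL); (MT, NULL); (MT, NULL); (NULL, 4); (NULL, 5); (NULL, 5); (NULL, 8); (NULL, NULL)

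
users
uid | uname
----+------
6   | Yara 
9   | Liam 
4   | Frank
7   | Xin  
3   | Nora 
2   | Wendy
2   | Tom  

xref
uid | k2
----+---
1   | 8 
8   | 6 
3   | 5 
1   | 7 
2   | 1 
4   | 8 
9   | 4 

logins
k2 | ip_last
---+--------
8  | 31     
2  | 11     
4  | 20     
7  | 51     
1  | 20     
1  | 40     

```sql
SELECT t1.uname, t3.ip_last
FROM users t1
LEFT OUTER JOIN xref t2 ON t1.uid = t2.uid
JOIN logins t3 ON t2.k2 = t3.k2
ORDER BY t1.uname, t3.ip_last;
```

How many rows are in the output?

Joins associate left-to-right: users LEFT JOIN xref on uid gives 7 intermediate row(s).
Then INNER JOIN `logins t3` on k2: keep only rows whose t2.k2 appears in t3.
Result: 6 row(s).

6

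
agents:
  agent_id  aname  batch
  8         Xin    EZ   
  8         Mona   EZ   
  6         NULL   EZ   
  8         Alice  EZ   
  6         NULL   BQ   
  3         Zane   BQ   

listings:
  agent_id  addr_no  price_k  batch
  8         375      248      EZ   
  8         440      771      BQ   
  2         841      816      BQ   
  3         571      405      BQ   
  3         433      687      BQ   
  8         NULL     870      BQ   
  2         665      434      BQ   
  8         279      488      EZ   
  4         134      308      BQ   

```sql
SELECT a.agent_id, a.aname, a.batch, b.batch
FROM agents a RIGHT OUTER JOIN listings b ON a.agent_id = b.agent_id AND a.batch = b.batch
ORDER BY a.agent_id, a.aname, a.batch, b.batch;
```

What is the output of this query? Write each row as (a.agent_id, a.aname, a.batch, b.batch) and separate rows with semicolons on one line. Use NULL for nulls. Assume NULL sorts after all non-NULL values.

(3, Zane, BQ, BQ); (3, Zane, BQ, BQ); (8, Alice, EZ, EZ); (8, Alice, EZ, EZ); (8, Mona, EZ, EZ); (8, Mona, EZ, EZ); (8, Xin, EZ, EZ); (8, Xin, EZ, EZ); (NULL, NULL, NULL, BQ); (NULL, NULL, NULL, BQ); (NULL, NULL, NULL, BQ); (NULL, NULL, NULL, BQ); (NULL, NULL, NULL, BQ)

RIGHT JOIN keeps every row from `listings`; unmatched rows get NULL for `agents`'s columns.
Matching on a.agent_id = b.agent_id AND a.batch = b.batch.
- agent_id=8, batch=EZ: 2 matching b row(s), so 2 row(s) emitted.
- agent_id=8, batch=EZ: 2 matching b row(s), so 2 row(s) emitted.
- agent_id=6, batch=EZ: no matching b row.
- agent_id=8, batch=EZ: 2 matching b row(s), so 2 row(s) emitted.
- agent_id=6, batch=BQ: no matching b row.
- agent_id=3, batch=BQ: 2 matching b row(s), so 2 row(s) emitted.
- plus 5 unmatched b row(s), each kept with NULL a columns.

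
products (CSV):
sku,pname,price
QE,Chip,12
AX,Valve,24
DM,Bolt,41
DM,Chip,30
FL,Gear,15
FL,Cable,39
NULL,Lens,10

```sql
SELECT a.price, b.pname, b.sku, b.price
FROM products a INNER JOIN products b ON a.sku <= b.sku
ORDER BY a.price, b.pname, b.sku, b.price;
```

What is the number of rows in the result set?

INNER JOIN keeps only pairs where the ON condition holds.
Matching on a.sku <= b.sku. A NULL in a compared column never satisfies the condition.
Matched pairs: 23.
Total: 23 rows.

23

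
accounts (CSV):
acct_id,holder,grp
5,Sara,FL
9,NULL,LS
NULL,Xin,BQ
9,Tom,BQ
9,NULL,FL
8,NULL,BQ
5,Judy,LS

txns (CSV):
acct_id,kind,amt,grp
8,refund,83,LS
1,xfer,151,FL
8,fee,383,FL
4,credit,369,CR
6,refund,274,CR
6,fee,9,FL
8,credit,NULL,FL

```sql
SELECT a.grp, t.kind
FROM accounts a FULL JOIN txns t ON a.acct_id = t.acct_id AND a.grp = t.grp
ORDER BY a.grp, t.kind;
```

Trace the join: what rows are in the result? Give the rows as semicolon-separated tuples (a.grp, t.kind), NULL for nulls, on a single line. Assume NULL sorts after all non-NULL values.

(BQ, NULL); (BQ, NULL); (BQ, NULL); (FL, NULL); (FL, NULL); (LS, NULL); (LS, NULL); (NULL, credit); (NULL, credit); (NULL, fee); (NULL, fee); (NULL, refund); (NULL, refund); (NULL, xfer)

FULL OUTER JOIN keeps every row from both sides; unmatched rows get NULL for the other side's columns.
Matching on a.acct_id = t.acct_id AND a.grp = t.grp. A NULL in a compared column never satisfies the condition.
- a row (acct_id=5, grp=FL): no match → kept, t columns NULL.
- a row (acct_id=9, grp=LS): no match → kept, t columns NULL.
- a row (acct_id=NULL, grp=BQ): no match → kept, t columns NULL.
- a row (acct_id=9, grp=BQ): no match → kept, t columns NULL.
- a row (acct_id=9, grp=FL): no match → kept, t columns NULL.
- a row (acct_id=8, grp=BQ): no match → kept, t columns NULL.
- a row (acct_id=5, grp=LS): no match → kept, t columns NULL.
- plus 7 unmatched t row(s), each kept with NULL a columns.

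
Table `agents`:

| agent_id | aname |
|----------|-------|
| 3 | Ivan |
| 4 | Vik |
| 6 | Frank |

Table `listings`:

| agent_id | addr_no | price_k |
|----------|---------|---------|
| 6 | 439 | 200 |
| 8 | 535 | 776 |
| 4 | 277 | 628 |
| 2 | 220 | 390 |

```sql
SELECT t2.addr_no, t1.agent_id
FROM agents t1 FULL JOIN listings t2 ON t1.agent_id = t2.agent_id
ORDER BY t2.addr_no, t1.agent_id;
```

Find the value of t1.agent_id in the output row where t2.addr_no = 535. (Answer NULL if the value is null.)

FULL OUTER JOIN keeps every row from both sides; unmatched rows get NULL for the other side's columns.
Matching on t1.agent_id = t2.agent_id.
- t1 row (agent_id=3): no match → kept, t2 columns NULL.
- t1 row (agent_id=4): matches 1 t2 row(s) → 1 output row(s).
- t1 row (agent_id=6): matches 1 t2 row(s) → 1 output row(s).
- plus 2 unmatched t2 row(s), each kept with NULL t1 columns.

NULL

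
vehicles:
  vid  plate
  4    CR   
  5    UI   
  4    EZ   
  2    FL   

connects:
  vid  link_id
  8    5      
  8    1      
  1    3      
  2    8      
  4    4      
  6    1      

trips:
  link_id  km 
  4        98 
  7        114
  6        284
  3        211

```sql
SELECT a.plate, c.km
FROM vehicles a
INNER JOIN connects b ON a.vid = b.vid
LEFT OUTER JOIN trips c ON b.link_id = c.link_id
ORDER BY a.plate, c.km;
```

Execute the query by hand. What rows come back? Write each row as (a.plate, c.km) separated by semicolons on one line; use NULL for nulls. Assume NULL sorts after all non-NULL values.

(CR, 98); (EZ, 98); (FL, NULL)

Joins associate left-to-right: vehicles INNER JOIN connects on vid gives 3 intermediate row(s).
Then LEFT JOIN `trips c` on link_id: each of those 3 rows is kept; rows whose b.link_id has no match in c get NULL for c's columns.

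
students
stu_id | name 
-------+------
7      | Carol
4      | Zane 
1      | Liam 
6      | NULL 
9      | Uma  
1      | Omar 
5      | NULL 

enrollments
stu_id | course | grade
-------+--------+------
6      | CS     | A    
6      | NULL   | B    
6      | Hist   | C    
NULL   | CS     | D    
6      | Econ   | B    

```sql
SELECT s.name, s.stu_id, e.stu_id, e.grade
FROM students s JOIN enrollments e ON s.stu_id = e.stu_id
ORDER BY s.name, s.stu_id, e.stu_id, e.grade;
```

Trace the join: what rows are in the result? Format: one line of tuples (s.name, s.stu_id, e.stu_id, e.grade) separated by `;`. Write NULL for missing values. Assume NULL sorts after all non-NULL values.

INNER JOIN keeps only pairs where the ON condition holds.
Matching on s.stu_id = e.stu_id. A NULL in a compared column never satisfies the condition.
Matched pairs: 4.

(NULL, 6, 6, A); (NULL, 6, 6, B); (NULL, 6, 6, B); (NULL, 6, 6, C)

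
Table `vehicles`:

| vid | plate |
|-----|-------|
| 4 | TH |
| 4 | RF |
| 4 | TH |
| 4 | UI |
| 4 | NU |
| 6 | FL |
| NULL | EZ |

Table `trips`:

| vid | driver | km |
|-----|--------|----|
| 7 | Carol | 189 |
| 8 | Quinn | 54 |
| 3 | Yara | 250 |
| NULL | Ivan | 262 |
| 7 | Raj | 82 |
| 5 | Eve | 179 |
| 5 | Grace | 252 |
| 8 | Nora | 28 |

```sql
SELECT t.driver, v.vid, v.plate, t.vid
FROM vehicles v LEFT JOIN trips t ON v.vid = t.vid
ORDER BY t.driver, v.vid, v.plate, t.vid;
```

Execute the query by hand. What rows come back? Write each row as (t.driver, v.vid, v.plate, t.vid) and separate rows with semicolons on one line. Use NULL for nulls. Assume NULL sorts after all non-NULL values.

(NULL, 4, NU, NULL); (NULL, 4, RF, NULL); (NULL, 4, TH, NULL); (NULL, 4, TH, NULL); (NULL, 4, UI, NULL); (NULL, 6, FL, NULL); (NULL, NULL, EZ, NULL)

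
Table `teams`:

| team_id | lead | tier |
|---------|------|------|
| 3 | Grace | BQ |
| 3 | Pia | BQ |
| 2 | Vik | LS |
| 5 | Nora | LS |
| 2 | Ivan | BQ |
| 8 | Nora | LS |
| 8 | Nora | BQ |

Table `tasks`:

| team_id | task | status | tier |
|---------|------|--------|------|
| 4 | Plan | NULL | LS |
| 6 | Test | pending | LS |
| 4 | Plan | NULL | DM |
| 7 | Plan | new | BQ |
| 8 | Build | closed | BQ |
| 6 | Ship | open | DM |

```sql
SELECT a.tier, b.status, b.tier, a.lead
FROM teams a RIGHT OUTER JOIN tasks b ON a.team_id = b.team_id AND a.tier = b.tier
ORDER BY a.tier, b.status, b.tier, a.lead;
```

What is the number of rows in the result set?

6

RIGHT JOIN keeps every row from `tasks`; unmatched rows get NULL for `teams`'s columns.
Matching on a.team_id = b.team_id AND a.tier = b.tier.
Matched pairs: 1; unmatched b rows kept: 5.
Total: 1 matched + 5 padded = 6 rows.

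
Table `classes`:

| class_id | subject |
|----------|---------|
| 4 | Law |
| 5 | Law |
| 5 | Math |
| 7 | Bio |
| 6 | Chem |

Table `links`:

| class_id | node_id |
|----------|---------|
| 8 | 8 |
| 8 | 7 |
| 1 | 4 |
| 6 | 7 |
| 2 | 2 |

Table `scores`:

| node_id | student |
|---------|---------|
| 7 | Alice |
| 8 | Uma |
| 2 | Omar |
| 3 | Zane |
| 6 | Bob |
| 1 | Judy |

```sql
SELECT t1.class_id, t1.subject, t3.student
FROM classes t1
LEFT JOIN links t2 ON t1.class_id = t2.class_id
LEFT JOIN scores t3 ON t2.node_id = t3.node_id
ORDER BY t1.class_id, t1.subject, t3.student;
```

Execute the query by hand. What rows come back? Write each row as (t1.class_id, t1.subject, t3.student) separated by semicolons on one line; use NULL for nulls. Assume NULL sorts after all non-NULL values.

(4, Law, NULL); (5, Law, NULL); (5, Math, NULL); (6, Chem, Alice); (7, Bio, NULL)

Step 1 — t1 LEFT JOIN t2 on class_id → 5 row(s).
Then LEFT JOIN `scores t3` on node_id: each of those 5 rows is kept; rows whose t2.node_id has no match in t3 get NULL for t3's columns.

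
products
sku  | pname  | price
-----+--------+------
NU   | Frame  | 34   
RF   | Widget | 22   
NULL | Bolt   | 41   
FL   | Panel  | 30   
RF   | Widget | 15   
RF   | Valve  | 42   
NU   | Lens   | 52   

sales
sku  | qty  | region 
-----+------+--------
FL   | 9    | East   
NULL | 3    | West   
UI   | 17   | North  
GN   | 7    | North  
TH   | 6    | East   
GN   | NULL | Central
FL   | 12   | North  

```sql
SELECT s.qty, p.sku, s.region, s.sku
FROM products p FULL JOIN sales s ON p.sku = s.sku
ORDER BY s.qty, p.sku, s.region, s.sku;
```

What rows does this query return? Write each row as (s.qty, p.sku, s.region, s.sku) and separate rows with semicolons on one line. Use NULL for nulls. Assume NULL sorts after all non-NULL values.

FULL OUTER JOIN keeps every row from both sides; unmatched rows get NULL for the other side's columns.
Matching on p.sku = s.sku. A NULL in a compared column never satisfies the condition.
- p[0] sku=NU → no match; kept with NULLs on the s side.
- p[1] sku=RF → no match; kept with NULLs on the s side.
- p[2] sku=NULL → no match; kept with NULLs on the s side.
- p[3] sku=FL → 2 match(es) in s → 2 row(s).
- p[4] sku=RF → no match; kept with NULLs on the s side.
- p[5] sku=RF → no match; kept with NULLs on the s side.
- p[6] sku=NU → no match; kept with NULLs on the s side.
- plus 5 unmatched s row(s), each kept with NULL p columns.

(3, NULL, West, NULL); (6, NULL, East, TH); (7, NULL, North, GN); (9, FL, East, FL); (12, FL, North, FL); (17, NULL, North, UI); (NULL, NU, NULL, NULL); (NULL, NU, NULL, NULL); (NULL, RF, NULL, NULL); (NULL, RF, NULL, NULL); (NULL, RF, NULL, NULL); (NULL, NULL, Central, GN); (NULL, NULL, NULL, NULL)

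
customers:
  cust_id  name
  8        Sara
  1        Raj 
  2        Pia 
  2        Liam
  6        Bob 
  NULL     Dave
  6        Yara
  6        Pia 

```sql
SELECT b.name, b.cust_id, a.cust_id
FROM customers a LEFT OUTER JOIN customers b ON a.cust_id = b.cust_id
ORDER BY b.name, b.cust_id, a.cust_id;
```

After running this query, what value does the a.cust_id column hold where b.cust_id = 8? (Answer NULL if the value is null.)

8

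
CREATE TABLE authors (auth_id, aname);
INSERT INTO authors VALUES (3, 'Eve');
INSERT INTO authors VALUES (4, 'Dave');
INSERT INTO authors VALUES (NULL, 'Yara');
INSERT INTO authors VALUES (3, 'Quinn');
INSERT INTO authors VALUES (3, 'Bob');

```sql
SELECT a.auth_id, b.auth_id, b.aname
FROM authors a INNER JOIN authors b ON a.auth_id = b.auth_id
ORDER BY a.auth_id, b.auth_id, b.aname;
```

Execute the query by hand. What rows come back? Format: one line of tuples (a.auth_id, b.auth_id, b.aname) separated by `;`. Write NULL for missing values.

(3, 3, Bob); (3, 3, Bob); (3, 3, Bob); (3, 3, Eve); (3, 3, Eve); (3, 3, Eve); (3, 3, Quinn); (3, 3, Quinn); (3, 3, Quinn); (4, 4, Dave)

INNER JOIN keeps only pairs where the ON condition holds.
Matching on a.auth_id = b.auth_id. A NULL in a compared column never satisfies the condition.
Matched pairs: 10.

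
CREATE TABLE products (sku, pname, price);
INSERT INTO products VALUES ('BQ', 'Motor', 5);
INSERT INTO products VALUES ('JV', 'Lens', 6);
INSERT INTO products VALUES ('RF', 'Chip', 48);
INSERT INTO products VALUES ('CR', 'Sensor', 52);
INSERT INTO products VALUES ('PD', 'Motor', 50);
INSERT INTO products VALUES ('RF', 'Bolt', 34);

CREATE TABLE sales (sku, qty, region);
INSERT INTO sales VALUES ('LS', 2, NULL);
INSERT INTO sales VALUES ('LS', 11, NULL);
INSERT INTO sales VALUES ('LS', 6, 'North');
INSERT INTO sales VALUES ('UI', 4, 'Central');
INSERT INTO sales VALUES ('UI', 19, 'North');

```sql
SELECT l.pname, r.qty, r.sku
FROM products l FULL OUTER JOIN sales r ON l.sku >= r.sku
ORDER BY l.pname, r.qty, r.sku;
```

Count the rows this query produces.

14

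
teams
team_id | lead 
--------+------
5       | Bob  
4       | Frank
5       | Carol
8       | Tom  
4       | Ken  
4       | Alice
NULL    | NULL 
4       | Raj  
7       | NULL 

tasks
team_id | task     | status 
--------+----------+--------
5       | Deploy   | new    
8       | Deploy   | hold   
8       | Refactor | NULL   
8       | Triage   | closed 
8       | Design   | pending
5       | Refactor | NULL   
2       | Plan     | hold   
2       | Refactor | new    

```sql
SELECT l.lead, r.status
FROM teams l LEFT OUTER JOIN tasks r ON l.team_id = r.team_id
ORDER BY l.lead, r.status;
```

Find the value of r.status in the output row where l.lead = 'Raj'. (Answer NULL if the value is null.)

LEFT JOIN keeps every row from `teams`; unmatched rows get NULL for `tasks`'s columns.
Matching on l.team_id = r.team_id. A NULL in a compared column never satisfies the condition.
- l row (team_id=5): matches 2 r row(s) → 2 output row(s).
- l row (team_id=4): no match → kept, r columns NULL.
- l row (team_id=5): matches 2 r row(s) → 2 output row(s).
- l row (team_id=8): matches 4 r row(s) → 4 output row(s).
- l row (team_id=4): no match → kept, r columns NULL.
- l row (team_id=4): no match → kept, r columns NULL.
- l row (team_id=NULL): no match → kept, r columns NULL.
- l row (team_id=4): no match → kept, r columns NULL.
- l row (team_id=7): no match → kept, r columns NULL.

NULL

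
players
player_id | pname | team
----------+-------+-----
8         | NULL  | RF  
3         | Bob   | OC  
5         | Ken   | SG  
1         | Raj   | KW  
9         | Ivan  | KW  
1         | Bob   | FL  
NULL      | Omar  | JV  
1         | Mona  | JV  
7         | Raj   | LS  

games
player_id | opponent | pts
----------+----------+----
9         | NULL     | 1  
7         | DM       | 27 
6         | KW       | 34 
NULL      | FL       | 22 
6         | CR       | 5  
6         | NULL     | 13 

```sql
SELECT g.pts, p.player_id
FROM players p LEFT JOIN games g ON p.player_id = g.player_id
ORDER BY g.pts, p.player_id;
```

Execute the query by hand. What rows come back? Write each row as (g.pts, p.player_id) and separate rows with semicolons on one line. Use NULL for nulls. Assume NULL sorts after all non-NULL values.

LEFT JOIN keeps every row from `players`; unmatched rows get NULL for `games`'s columns.
Matching on p.player_id = g.player_id. A NULL in a compared column never satisfies the condition.
- p[0] player_id=8 → no match; kept with NULLs on the g side.
- p[1] player_id=3 → no match; kept with NULLs on the g side.
- p[2] player_id=5 → no match; kept with NULLs on the g side.
- p[3] player_id=1 → no match; kept with NULLs on the g side.
- p[4] player_id=9 → 1 match(es) in g → 1 row(s).
- p[5] player_id=1 → no match; kept with NULLs on the g side.
- p[6] player_id=NULL → no match; kept with NULLs on the g side.
- p[7] player_id=1 → no match; kept with NULLs on the g side.
- p[8] player_id=7 → 1 match(es) in g → 1 row(s).
After projecting and ordering:
g.pts | p.player_id
1 | 9
27 | 7
NULL | 1
NULL | 1
NULL | 1
NULL | 3
NULL | 5
NULL | 8
NULL | NULL

(1, 9); (27, 7); (NULL, 1); (NULL, 1); (NULL, 1); (NULL, 3); (NULL, 5); (NULL, 8); (NULL, NULL)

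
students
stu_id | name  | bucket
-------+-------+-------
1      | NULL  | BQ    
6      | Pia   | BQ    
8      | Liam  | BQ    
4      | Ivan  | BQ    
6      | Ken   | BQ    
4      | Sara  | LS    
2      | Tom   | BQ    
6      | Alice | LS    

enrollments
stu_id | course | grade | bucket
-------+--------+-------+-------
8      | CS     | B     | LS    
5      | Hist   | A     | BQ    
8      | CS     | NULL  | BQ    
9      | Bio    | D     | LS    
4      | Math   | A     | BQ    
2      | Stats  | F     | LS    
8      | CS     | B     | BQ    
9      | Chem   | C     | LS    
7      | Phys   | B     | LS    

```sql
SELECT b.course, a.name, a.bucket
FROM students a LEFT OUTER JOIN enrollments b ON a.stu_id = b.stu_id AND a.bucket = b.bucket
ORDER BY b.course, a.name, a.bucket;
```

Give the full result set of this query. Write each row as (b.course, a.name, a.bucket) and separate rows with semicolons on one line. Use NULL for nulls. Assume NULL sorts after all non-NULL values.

LEFT JOIN keeps every row from `students`; unmatched rows get NULL for `enrollments`'s columns.
Matching on a.stu_id = b.stu_id AND a.bucket = b.bucket.
Matched pairs: 3; unmatched a rows kept: 6.

(CS, Liam, BQ); (CS, Liam, BQ); (Math, Ivan, BQ); (NULL, Alice, LS); (NULL, Ken, BQ); (NULL, Pia, BQ); (NULL, Sara, LS); (NULL, Tom, BQ); (NULL, NULL, BQ)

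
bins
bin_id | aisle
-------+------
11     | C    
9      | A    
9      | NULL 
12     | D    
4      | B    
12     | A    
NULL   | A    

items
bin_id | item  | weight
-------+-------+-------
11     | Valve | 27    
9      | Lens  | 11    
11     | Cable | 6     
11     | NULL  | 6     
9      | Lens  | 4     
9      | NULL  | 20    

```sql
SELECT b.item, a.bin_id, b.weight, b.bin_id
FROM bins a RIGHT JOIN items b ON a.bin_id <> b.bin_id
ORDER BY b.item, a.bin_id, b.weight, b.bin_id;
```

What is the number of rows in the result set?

RIGHT JOIN keeps every row from `items`; unmatched rows get NULL for `bins`'s columns.
Matching on a.bin_id <> b.bin_id. A NULL in a compared column never satisfies the condition.
Matched pairs: 27; unmatched b rows kept: 0.
Total: 27 rows.

27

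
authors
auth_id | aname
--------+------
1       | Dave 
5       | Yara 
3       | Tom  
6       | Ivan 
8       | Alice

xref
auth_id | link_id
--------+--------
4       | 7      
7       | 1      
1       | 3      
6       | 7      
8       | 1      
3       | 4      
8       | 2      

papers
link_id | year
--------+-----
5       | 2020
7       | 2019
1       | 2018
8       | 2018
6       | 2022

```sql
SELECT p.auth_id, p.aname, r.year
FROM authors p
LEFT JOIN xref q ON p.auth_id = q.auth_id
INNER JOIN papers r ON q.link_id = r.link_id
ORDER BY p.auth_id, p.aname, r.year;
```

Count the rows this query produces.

Evaluate left to right. First `authors p LEFT JOIN xref q` on auth_id: 6 row(s).
Then INNER JOIN `papers r` on link_id: keep only rows whose q.link_id appears in r.
Result: 2 row(s).

2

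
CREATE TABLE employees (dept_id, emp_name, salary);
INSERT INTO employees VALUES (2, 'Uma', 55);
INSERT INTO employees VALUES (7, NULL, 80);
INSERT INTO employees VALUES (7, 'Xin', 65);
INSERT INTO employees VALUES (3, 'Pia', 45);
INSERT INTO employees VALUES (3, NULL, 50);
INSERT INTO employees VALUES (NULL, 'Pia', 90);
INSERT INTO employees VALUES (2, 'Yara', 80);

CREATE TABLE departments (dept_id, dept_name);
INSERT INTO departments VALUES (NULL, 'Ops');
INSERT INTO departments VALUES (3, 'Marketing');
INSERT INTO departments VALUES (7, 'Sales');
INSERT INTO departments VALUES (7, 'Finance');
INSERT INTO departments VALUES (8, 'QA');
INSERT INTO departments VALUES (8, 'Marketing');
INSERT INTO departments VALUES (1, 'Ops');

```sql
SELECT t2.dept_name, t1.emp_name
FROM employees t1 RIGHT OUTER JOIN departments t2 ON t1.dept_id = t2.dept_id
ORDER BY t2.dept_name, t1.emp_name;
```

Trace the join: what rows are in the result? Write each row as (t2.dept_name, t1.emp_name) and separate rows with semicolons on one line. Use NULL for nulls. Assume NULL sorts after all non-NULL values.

RIGHT JOIN keeps every row from `departments`; unmatched rows get NULL for `employees`'s columns.
Matching on t1.dept_id = t2.dept_id. A NULL in a compared column never satisfies the condition.
- dept_id=2: no matching t2 row.
- dept_id=7: 2 matching t2 row(s), so 2 row(s) emitted.
- dept_id=7: 2 matching t2 row(s), so 2 row(s) emitted.
- dept_id=3: 1 matching t2 row(s), so 1 row(s) emitted.
- dept_id=3: 1 matching t2 row(s), so 1 row(s) emitted.
- dept_id=NULL: no matching t2 row.
- dept_id=2: no matching t2 row.
- plus 4 unmatched t2 row(s), each kept with NULL t1 columns.
After projecting and ordering:
t2.dept_name | t1.emp_name
Finance | Xin
Finance | NULL
Marketing | Pia
Marketing | NULL
Marketing | NULL
Ops | NULL
Ops | NULL
QA | NULL
Sales | Xin
Sales | NULL

(Finance, Xin); (Finance, NULL); (Marketing, Pia); (Marketing, NULL); (Marketing, NULL); (Ops, NULL); (Ops, NULL); (QA, NULL); (Sales, Xin); (Sales, NULL)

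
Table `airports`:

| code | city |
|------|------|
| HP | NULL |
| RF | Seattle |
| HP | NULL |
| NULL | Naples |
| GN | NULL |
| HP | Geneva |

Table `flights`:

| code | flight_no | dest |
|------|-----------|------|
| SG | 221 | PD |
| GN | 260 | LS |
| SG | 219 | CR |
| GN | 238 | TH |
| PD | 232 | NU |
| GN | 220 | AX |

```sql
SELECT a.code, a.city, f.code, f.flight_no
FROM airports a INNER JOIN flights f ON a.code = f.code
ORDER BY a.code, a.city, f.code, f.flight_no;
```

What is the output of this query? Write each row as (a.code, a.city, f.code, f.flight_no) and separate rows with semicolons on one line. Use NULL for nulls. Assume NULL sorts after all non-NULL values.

INNER JOIN keeps only pairs where the ON condition holds.
Matching on a.code = f.code. A NULL in a compared column never satisfies the condition.
Matched pairs: 3.

(GN, NULL, GN, 220); (GN, NULL, GN, 238); (GN, NULL, GN, 260)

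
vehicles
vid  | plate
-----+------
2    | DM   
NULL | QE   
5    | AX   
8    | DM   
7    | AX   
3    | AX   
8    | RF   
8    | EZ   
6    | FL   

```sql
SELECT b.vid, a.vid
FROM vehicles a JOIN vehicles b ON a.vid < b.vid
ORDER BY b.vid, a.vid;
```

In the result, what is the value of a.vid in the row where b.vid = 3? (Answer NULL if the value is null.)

2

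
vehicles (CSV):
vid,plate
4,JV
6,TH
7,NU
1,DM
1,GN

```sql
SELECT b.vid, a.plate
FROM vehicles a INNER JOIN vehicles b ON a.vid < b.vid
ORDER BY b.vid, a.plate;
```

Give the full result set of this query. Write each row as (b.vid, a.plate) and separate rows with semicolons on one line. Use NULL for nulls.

(4, DM); (4, GN); (6, DM); (6, GN); (6, JV); (7, DM); (7, GN); (7, JV); (7, TH)

INNER JOIN keeps only pairs where the ON condition holds.
Matching on a.vid < b.vid.
Matched pairs: 9.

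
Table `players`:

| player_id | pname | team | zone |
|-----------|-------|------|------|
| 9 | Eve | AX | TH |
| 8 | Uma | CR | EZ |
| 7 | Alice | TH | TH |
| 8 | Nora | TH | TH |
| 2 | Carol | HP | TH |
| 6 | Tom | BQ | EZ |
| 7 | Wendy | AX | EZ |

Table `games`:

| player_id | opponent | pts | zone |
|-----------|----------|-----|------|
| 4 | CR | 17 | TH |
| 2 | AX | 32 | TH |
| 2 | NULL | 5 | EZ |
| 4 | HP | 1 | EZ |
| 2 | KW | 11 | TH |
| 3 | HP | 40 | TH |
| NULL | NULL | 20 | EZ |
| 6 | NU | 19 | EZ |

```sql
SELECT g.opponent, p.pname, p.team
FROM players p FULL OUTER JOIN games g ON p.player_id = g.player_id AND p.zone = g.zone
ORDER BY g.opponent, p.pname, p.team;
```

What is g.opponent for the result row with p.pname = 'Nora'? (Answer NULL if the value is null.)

FULL OUTER JOIN keeps every row from both sides; unmatched rows get NULL for the other side's columns.
Matching on p.player_id = g.player_id AND p.zone = g.zone. A NULL in a compared column never satisfies the condition.
- p row (player_id=9, zone=TH): no match → kept, g columns NULL.
- p row (player_id=8, zone=EZ): no match → kept, g columns NULL.
- p row (player_id=7, zone=TH): no match → kept, g columns NULL.
- p row (player_id=8, zone=TH): no match → kept, g columns NULL.
- p row (player_id=2, zone=TH): matches 2 g row(s) → 2 output row(s).
- p row (player_id=6, zone=EZ): matches 1 g row(s) → 1 output row(s).
- p row (player_id=7, zone=EZ): no match → kept, g columns NULL.
- 5 row(s) from g found no p partner → padded with NULL.

NULL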